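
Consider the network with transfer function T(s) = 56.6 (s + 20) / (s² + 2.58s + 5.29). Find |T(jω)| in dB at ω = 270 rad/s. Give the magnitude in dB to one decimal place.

-13.5 dB

|j270 + 20| = √(270² + 20²) = 270.7
|(j270)² + 2.58(j270) + 5.29| = |-72895 + j696.6| = 7.29e+04
|T(j270)| = 56.6 × 270.7 / 7.29e+04 = 0.21021
20 log₁₀(0.21021) = -13.55 dB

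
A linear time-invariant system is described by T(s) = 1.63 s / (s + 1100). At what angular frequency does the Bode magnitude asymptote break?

The single real pole at s = −1100 gives a corner at ω = 1100 rad/s.

1100 rad/s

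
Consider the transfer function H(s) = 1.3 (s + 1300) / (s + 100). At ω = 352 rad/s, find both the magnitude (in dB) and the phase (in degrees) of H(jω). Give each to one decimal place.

|H| = 13.6 dB, ∠H = -59.0°

|j352 + 1300| = √(352² + 1300²) = 1347
|j352 + 100| = √(352² + 100²) = 365.9
|H(j352)| = 1.3 × 1347 / 365.9 = 4.7847
20 log₁₀(4.7847) = 13.60 dB
∠(j352 + 1300) = arctan(352/1300) = 15.15°
∠(j352 + 100) = arctan(352/100) = 74.14°
∠H(j352) = 15.15° − 74.14° = -58.99°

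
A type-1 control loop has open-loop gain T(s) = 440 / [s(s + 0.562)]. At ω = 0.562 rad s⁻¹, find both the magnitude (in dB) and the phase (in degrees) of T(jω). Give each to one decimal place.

|j0.562 + 0.562| = √(0.562² + 0.562²) = 0.7948
|j0.562| = 0.562
|T(j0.562)| = 440 / (0.7948 × 0.562) = 985.07
20 log₁₀(985.07) = 59.87 dB
∠(j0.562 + 0.562) = arctan(0.562/0.562) = 45.00°
∠(j0.562) = 90.00°
∠T(j0.562) = − (45.00° + 90.00°) = -135.00°

|T| = 59.9 dB, ∠T = -135.0 deg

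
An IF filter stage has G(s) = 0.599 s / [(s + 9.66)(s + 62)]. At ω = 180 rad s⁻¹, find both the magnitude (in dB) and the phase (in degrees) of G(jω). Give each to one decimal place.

|j180| = 180
|j180 + 9.66| = √(180² + 9.66²) = 180.3
|j180 + 62| = √(180² + 62²) = 190.4
|G(j180)| = 0.599 × 180 / (180.3 × 190.4) = 0.0031418
20 log₁₀(0.0031418) = -50.06 dB
∠(j180) = 90.00°
∠(j180 + 9.66) = arctan(180/9.66) = 86.93°
∠(j180 + 62) = arctan(180/62) = 70.99°
∠G(j180) = 90.00° − (86.93° + 70.99°) = -67.92°

|G| = -50.1 dB, ∠G = -67.9°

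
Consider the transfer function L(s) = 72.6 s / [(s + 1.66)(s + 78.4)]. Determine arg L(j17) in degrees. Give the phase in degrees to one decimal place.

-6.7°

∠(j17) = 90.00°
∠(j17 + 1.66) = arctan(17/1.66) = 84.42°
∠(j17 + 78.4) = arctan(17/78.4) = 12.23°
∠L(j17) = 90.00° − (84.42° + 12.23°) = -6.66°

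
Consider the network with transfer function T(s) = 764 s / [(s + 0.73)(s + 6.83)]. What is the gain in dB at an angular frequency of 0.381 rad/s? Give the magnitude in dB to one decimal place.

|j0.381| = 0.381
|j0.381 + 0.73| = √(0.381² + 0.73²) = 0.8234
|j0.381 + 6.83| = √(0.381² + 6.83²) = 6.841
|T(j0.381)| = 764 × 0.381 / (0.8234 × 6.841) = 51.676
20 log₁₀(51.676) = 34.27 dB

34.3 dB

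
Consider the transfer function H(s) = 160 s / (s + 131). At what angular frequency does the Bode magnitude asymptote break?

131 rad/sec

The single real pole at s = −131 gives a corner at ω = 131 rad/sec.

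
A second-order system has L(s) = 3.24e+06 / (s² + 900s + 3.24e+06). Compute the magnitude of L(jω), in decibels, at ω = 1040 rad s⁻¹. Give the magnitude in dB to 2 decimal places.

|(j1040)² + 900(j1040) + 3.24e+06| = |2.1584e+06 + j9.36e+05| = 2.353e+06
|L(j1040)| = 3.24e+06 / 2.353e+06 = 1.3772
20 log₁₀(1.3772) = 2.780 dB

2.78 dB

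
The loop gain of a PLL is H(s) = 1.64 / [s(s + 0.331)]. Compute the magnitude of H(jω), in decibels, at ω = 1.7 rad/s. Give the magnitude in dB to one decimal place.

|j1.7 + 0.331| = √(1.7² + 0.331²) = 1.732
|j1.7| = 1.7
|H(j1.7)| = 1.64 / (1.732 × 1.7) = 0.55701
20 log₁₀(0.55701) = -5.08 dB

-5.1 dB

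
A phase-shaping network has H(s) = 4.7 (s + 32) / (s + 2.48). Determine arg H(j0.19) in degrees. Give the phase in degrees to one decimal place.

-4.0 deg

∠(j0.19 + 32) = arctan(0.19/32) = 0.34°
∠(j0.19 + 2.48) = arctan(0.19/2.48) = 4.38°
∠H(j0.19) = 0.34° − 4.38° = -4.04°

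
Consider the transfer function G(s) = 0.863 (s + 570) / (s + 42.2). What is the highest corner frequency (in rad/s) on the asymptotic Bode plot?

570 rad/s

Break frequencies occur at each pole and zero magnitude: 42.2 rad/s, 570 rad/s.
The highest is 570 rad/s.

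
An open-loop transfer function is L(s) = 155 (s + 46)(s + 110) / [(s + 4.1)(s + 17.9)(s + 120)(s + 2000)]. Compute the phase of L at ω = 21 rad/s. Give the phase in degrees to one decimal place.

∠(j21 + 46) = arctan(21/46) = 24.54°
∠(j21 + 110) = arctan(21/110) = 10.81°
∠(j21 + 4.1) = arctan(21/4.1) = 78.95°
∠(j21 + 17.9) = arctan(21/17.9) = 49.56°
∠(j21 + 120) = arctan(21/120) = 9.93°
∠(j21 + 2000) = arctan(21/2000) = 0.60°
∠L(j21) = 24.54° + 10.81° − (78.95° + 49.56° + 9.93° + 0.60°) = -103.69°

-103.7°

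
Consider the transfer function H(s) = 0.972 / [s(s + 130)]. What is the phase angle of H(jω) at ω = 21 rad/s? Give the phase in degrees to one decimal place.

∠(j21 + 130) = arctan(21/130) = 9.18°
∠(j21) = 90.00°
∠H(j21) = − (9.18° + 90.00°) = -99.18°

-99.2 deg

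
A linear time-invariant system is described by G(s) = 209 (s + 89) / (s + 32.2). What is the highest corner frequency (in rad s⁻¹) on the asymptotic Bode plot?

89 rad s⁻¹

Break frequencies occur at each pole and zero magnitude: 32.2 rad s⁻¹, 89 rad s⁻¹.
The highest is 89 rad s⁻¹.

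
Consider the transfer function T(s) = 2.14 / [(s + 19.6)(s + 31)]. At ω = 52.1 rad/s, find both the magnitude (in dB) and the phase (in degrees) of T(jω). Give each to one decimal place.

|j52.1 + 19.6| = √(52.1² + 19.6²) = 55.66
|j52.1 + 31| = √(52.1² + 31²) = 60.63
|T(j52.1)| = 2.14 / (55.66 × 60.63) = 0.00063413
20 log₁₀(0.00063413) = -63.96 dB
∠(j52.1 + 19.6) = arctan(52.1/19.6) = 69.38°
∠(j52.1 + 31) = arctan(52.1/31) = 59.25°
∠T(j52.1) = − (69.38° + 59.25°) = -128.63°

|T| = -64.0 dB, ∠T = -128.6 deg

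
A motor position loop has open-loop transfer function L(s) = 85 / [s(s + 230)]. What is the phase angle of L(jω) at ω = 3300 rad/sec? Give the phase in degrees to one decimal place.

∠(j3300 + 230) = arctan(3300/230) = 86.01°
∠(j3300) = 90.00°
∠L(j3300) = − (86.01° + 90.00°) = -176.01°

-176.0 deg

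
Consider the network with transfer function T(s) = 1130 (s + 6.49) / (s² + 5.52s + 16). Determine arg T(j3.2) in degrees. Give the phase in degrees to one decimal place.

∠(j3.2 + 6.49) = arctan(3.2/6.49) = 26.25°
∠[(j3.2)² + 5.52(j3.2) + 16] = ∠[5.76 + j17.664] = 71.94°
∠T(j3.2) = 26.25° − 71.94° = -45.69°

-45.7 deg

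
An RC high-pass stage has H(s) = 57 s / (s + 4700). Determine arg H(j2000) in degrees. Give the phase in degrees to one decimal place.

66.9°

∠(j2000) = 90.00°
∠(j2000 + 4700) = arctan(2000/4700) = 23.05°
∠H(j2000) = 90.00° − 23.05° = 66.95°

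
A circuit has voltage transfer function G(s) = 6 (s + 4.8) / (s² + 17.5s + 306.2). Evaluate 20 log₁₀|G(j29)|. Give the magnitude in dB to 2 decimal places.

-12.42 dB

|j29 + 4.8| = √(29² + 4.8²) = 29.39
|(j29)² + 17.5(j29) + 306.2| = |-534.8 + j507.5| = 737.3
|G(j29)| = 6 × 29.39 / 737.3 = 0.23922
20 log₁₀(0.23922) = -12.424 dB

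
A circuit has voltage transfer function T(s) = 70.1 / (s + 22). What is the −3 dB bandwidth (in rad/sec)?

22 rad/sec

For a single-pole low-pass, the −3 dB point is at the pole: ω = 22 rad/sec.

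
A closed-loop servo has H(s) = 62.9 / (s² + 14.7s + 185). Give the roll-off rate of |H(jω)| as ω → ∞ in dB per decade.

With 0 zeros and 2 poles, the high-frequency asymptotic slope is 20 × (0 − 2) = -40 dB/decade.

-40 dB/decade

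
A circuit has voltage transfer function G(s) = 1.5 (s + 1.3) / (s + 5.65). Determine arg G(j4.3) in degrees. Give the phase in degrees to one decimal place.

∠(j4.3 + 1.3) = arctan(4.3/1.3) = 73.18°
∠(j4.3 + 5.65) = arctan(4.3/5.65) = 37.27°
∠G(j4.3) = 73.18° − 37.27° = 35.91°

35.9 deg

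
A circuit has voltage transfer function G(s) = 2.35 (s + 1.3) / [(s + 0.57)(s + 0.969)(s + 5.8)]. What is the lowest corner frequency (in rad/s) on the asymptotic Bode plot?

0.57 rad/s

Break frequencies occur at each pole and zero magnitude: 0.57 rad/s, 0.969 rad/s, 1.3 rad/s, 5.8 rad/s.
The lowest is 0.57 rad/s.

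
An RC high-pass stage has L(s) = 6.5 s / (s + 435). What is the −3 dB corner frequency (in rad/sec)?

For a single-pole high-pass, the −3 dB point is at the pole: ω = 435 rad/sec.

435 rad/sec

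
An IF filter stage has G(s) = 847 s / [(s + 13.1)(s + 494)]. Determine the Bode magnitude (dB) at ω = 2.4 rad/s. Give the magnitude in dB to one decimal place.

|j2.4| = 2.4
|j2.4 + 13.1| = √(2.4² + 13.1²) = 13.32
|j2.4 + 494| = √(2.4² + 494²) = 494
|G(j2.4)| = 847 × 2.4 / (13.32 × 494) = 0.30897
20 log₁₀(0.30897) = -10.20 dB

-10.2 dB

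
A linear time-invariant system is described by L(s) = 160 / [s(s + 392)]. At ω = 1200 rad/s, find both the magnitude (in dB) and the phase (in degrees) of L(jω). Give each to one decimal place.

|j1200 + 392| = √(1200² + 392²) = 1262
|j1200| = 1200
|L(j1200)| = 160 / (1262 × 1200) = 0.00010562
20 log₁₀(0.00010562) = -79.53 dB
∠(j1200 + 392) = arctan(1200/392) = 71.91°
∠(j1200) = 90.00°
∠L(j1200) = − (71.91° + 90.00°) = -161.91°

|L| = -79.5 dB, ∠L = -161.9°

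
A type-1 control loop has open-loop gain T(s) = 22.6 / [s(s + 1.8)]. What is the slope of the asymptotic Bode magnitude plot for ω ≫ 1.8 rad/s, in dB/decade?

-40 dB/decade

With 0 zeros and 2 poles, the high-frequency asymptotic slope is 20 × (0 − 2) = -40 dB/decade.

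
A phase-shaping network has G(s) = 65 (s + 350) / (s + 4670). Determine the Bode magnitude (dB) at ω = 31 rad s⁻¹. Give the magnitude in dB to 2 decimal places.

|j31 + 350| = √(31² + 350²) = 351.4
|j31 + 4670| = √(31² + 4670²) = 4670
|G(j31)| = 65 × 351.4 / 4670 = 4.8905
20 log₁₀(4.8905) = 13.787 dB

13.79 dB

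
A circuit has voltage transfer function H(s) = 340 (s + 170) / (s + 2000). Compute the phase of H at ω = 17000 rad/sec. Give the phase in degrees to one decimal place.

∠(j17000 + 170) = arctan(17000/170) = 89.43°
∠(j17000 + 2000) = arctan(17000/2000) = 83.29°
∠H(j17000) = 89.43° − 83.29° = 6.14°

6.1°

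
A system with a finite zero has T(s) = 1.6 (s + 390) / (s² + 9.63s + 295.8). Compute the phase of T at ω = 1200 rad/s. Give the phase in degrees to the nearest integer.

∠(j1200 + 390) = arctan(1200/390) = 72.00°
∠[(j1200)² + 9.63(j1200) + 295.8] = ∠[-1.4397e+06 + j11556] = 179.54°
∠T(j1200) = 72.00° − 179.54° = -107.54°

-108 deg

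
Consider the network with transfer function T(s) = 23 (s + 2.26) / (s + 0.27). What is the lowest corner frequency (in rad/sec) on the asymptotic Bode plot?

0.27 rad/sec

Break frequencies occur at each pole and zero magnitude: 0.27 rad/sec, 2.26 rad/sec.
The lowest is 0.27 rad/sec.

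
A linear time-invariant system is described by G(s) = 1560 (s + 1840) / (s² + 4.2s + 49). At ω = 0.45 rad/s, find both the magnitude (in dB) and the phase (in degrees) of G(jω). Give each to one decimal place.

|G| = 95.4 dB, ∠G = -2.2°

|j0.45 + 1840| = √(0.45² + 1840²) = 1840
|(j0.45)² + 4.2(j0.45) + 49| = |48.797 + j1.89| = 48.83
|G(j0.45)| = 1560 × 1840 / 48.83 = 58779
20 log₁₀(58779) = 95.38 dB
∠(j0.45 + 1840) = arctan(0.45/1840) = 0.01°
∠[(j0.45)² + 4.2(j0.45) + 49] = ∠[48.797 + j1.89] = 2.22°
∠G(j0.45) = 0.01° − 2.22° = -2.20°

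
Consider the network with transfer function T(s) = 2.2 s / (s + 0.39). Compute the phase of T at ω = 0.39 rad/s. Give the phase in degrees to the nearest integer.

∠(j0.39) = 90.00°
∠(j0.39 + 0.39) = arctan(0.39/0.39) = 45.00°
∠T(j0.39) = 90.00° − 45.00° = 45.00°

45°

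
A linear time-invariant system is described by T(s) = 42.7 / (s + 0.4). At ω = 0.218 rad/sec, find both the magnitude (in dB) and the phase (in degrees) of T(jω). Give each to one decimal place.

|j0.218 + 0.4| = √(0.218² + 0.4²) = 0.4555
|T(j0.218)| = 42.7 / 0.4555 = 93.733
20 log₁₀(93.733) = 39.44 dB
∠(j0.218 + 0.4) = arctan(0.218/0.4) = 28.59°
∠T(j0.218) = −28.59° = -28.59°

|T| = 39.4 dB, ∠T = -28.6°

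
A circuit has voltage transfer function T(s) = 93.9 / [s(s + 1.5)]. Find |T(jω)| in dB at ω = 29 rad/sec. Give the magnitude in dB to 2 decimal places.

|j29 + 1.5| = √(29² + 1.5²) = 29.04
|j29| = 29
|T(j29)| = 93.9 / (29.04 × 29) = 0.1115
20 log₁₀(0.1115) = -19.054 dB

-19.05 dB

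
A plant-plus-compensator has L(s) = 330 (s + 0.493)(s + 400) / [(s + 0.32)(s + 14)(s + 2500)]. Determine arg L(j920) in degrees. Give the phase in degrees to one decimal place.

∠(j920 + 0.493) = arctan(920/0.493) = 89.97°
∠(j920 + 400) = arctan(920/400) = 66.50°
∠(j920 + 0.32) = arctan(920/0.32) = 89.98°
∠(j920 + 14) = arctan(920/14) = 89.13°
∠(j920 + 2500) = arctan(920/2500) = 20.20°
∠L(j920) = 89.97° + 66.50° − (89.98° + 89.13° + 20.20°) = -42.84°

-42.8°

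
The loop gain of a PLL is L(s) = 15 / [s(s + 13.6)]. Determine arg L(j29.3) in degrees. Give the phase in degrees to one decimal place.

-155.1°

∠(j29.3 + 13.6) = arctan(29.3/13.6) = 65.10°
∠(j29.3) = 90.00°
∠L(j29.3) = − (65.10° + 90.00°) = -155.10°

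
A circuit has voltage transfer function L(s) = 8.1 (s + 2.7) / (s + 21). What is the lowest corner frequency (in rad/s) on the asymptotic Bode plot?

Break frequencies occur at each pole and zero magnitude: 2.7 rad/s, 21 rad/s.
The lowest is 2.7 rad/s.

2.7 rad/s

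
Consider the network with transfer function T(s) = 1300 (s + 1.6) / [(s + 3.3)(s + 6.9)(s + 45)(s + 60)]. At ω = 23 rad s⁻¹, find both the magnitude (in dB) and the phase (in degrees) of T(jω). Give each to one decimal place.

|T| = -35.6 dB, ∠T = -117.2°

|j23 + 1.6| = √(23² + 1.6²) = 23.06
|j23 + 3.3| = √(23² + 3.3²) = 23.24
|j23 + 6.9| = √(23² + 6.9²) = 24.01
|j23 + 45| = √(23² + 45²) = 50.54
|j23 + 60| = √(23² + 60²) = 64.26
|T(j23)| = 1300 × 23.06 / (23.24 × 24.01 × 50.54 × 64.26) = 0.016542
20 log₁₀(0.016542) = -35.63 dB
∠(j23 + 1.6) = arctan(23/1.6) = 86.02°
∠(j23 + 3.3) = arctan(23/3.3) = 81.84°
∠(j23 + 6.9) = arctan(23/6.9) = 73.30°
∠(j23 + 45) = arctan(23/45) = 27.07°
∠(j23 + 60) = arctan(23/60) = 20.97°
∠T(j23) = 86.02° − (81.84° + 73.30° + 27.07° + 20.97°) = -117.16°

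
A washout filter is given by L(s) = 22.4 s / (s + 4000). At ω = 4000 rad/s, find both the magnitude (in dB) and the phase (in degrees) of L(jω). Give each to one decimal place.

|L| = 24.0 dB, ∠L = 45.0 deg

|j4000| = 4000
|j4000 + 4000| = √(4000² + 4000²) = 5657
|L(j4000)| = 22.4 × 4000 / 5657 = 15.839
20 log₁₀(15.839) = 23.99 dB
∠(j4000) = 90.00°
∠(j4000 + 4000) = arctan(4000/4000) = 45.00°
∠L(j4000) = 90.00° − 45.00° = 45.00°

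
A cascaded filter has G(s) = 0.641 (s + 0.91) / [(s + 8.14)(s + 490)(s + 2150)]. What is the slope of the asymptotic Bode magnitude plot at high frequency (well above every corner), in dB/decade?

-40 dB/decade

With 1 zero and 3 poles, the high-frequency asymptotic slope is 20 × (1 − 3) = -40 dB/decade.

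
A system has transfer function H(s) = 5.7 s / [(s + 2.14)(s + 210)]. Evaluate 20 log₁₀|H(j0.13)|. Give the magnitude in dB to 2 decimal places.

-55.67 dB

|j0.13| = 0.13
|j0.13 + 2.14| = √(0.13² + 2.14²) = 2.144
|j0.13 + 210| = √(0.13² + 210²) = 210
|H(j0.13)| = 5.7 × 0.13 / (2.144 × 210) = 0.0016458
20 log₁₀(0.0016458) = -55.672 dB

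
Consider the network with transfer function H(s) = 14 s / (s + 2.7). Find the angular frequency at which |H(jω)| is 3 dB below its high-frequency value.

For a single-pole high-pass, the −3 dB point is at the pole: ω = 2.7 rad/sec.

2.7 rad/sec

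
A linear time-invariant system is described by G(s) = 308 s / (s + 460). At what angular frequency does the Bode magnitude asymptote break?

The single real pole at s = −460 gives a corner at ω = 460 rad/s.

460 rad/s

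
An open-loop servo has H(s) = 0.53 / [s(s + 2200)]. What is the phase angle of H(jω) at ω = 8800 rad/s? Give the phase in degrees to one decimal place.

∠(j8800 + 2200) = arctan(8800/2200) = 75.96°
∠(j8800) = 90.00°
∠H(j8800) = − (75.96° + 90.00°) = -165.96°

-166.0 deg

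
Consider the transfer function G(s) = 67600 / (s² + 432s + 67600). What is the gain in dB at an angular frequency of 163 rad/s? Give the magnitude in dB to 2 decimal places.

|(j163)² + 432(j163) + 67600| = |41031 + j70416| = 8.15e+04
|G(j163)| = 67600 / 8.15e+04 = 0.82947
20 log₁₀(0.82947) = -1.624 dB

-1.62 dB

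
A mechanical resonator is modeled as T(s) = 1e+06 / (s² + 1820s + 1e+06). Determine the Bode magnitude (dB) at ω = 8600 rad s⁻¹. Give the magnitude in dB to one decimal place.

-37.5 dB

|(j8600)² + 1820(j8600) + 1e+06| = |-7.296e+07 + j1.5652e+07| = 7.462e+07
|T(j8600)| = 1e+06 / 7.462e+07 = 0.013401
20 log₁₀(0.013401) = -37.46 dB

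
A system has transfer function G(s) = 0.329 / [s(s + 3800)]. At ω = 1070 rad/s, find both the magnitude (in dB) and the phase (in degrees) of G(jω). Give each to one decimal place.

|G| = -142.2 dB, ∠G = -105.7°

|j1070 + 3800| = √(1070² + 3800²) = 3948
|j1070| = 1070
|G(j1070)| = 0.329 / (3948 × 1070) = 7.7886e-08
20 log₁₀(7.7886e-08) = -142.17 dB
∠(j1070 + 3800) = arctan(1070/3800) = 15.73°
∠(j1070) = 90.00°
∠G(j1070) = − (15.73° + 90.00°) = -105.73°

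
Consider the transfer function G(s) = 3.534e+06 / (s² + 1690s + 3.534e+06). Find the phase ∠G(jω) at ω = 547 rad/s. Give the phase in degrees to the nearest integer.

-16°

∠[(j547)² + 1690(j547) + 3.534e+06] = ∠[3.2348e+06 + j9.2443e+05] = 15.95°
∠G(j547) = −15.95° = -15.95°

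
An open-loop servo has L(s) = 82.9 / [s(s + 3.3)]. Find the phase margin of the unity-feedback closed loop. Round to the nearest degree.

Gain crossover: |L(jω)| = 1 at ω ≈ 8.81 rad/s.
∠L(j8.81) = −90° − arctan(8.81/3.3) ≈ -159.47°
PM = 180° + (-159.47°) = 20.53°

21°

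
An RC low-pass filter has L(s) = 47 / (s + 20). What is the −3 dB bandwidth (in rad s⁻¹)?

For a single-pole low-pass, the −3 dB point is at the pole: ω = 20 rad s⁻¹.

20 rad s⁻¹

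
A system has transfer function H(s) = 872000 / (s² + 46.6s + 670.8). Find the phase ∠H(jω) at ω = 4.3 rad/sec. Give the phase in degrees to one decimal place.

-17.1°

∠[(j4.3)² + 46.6(j4.3) + 670.8] = ∠[652.31 + j200.38] = 17.08°
∠H(j4.3) = −17.08° = -17.08°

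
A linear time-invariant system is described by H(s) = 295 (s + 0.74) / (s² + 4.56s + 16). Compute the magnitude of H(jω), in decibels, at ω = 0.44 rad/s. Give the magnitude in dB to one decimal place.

24.0 dB

|j0.44 + 0.74| = √(0.44² + 0.74²) = 0.8609
|(j0.44)² + 4.56(j0.44) + 16| = |15.806 + j2.0064| = 15.93
|H(j0.44)| = 295 × 0.8609 / 15.93 = 15.94
20 log₁₀(15.94) = 24.05 dB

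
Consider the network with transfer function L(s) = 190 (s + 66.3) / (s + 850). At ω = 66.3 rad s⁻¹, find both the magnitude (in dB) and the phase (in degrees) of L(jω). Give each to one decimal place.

|j66.3 + 66.3| = √(66.3² + 66.3²) = 93.76
|j66.3 + 850| = √(66.3² + 850²) = 852.6
|L(j66.3)| = 190 × 93.76 / 852.6 = 20.895
20 log₁₀(20.895) = 26.40 dB
∠(j66.3 + 66.3) = arctan(66.3/66.3) = 45.00°
∠(j66.3 + 850) = arctan(66.3/850) = 4.46°
∠L(j66.3) = 45.00° − 4.46° = 40.54°

|L| = 26.4 dB, ∠L = 40.5°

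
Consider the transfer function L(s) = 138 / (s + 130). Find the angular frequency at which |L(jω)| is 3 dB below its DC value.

130 rad/sec

For a single-pole low-pass, the −3 dB point is at the pole: ω = 130 rad/sec.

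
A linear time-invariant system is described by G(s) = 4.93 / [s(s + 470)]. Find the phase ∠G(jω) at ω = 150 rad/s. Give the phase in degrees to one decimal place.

∠(j150 + 470) = arctan(150/470) = 17.70°
∠(j150) = 90.00°
∠G(j150) = − (17.70° + 90.00°) = -107.70°

-107.7°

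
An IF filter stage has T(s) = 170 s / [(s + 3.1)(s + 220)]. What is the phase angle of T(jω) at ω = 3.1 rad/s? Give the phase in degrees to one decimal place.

44.2°

∠(j3.1) = 90.00°
∠(j3.1 + 3.1) = arctan(3.1/3.1) = 45.00°
∠(j3.1 + 220) = arctan(3.1/220) = 0.81°
∠T(j3.1) = 90.00° − (45.00° + 0.81°) = 44.19°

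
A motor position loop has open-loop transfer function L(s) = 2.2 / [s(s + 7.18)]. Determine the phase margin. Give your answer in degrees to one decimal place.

87.6 deg

Gain crossover: |L(jω)| = 1 at ω ≈ 0.306 rad/sec.
∠L(j0.306) = −90° − arctan(0.306/7.18) ≈ -92.44°
PM = 180° + (-92.44°) = 87.56°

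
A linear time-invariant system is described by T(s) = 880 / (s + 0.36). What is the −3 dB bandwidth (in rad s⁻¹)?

0.36 rad s⁻¹

For a single-pole low-pass, the −3 dB point is at the pole: ω = 0.36 rad s⁻¹.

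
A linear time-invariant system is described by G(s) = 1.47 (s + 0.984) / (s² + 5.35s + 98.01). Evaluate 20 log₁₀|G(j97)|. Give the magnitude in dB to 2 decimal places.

-36.31 dB

|j97 + 0.984| = √(97² + 0.984²) = 97
|(j97)² + 5.35(j97) + 98.01| = |-9311 + j518.95| = 9325
|G(j97)| = 1.47 × 97 / 9325 = 0.015291
20 log₁₀(0.015291) = -36.311 dB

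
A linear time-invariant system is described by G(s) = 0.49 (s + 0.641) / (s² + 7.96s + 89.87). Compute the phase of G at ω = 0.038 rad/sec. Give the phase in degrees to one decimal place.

3.2°

∠(j0.038 + 0.641) = arctan(0.038/0.641) = 3.39°
∠[(j0.038)² + 7.96(j0.038) + 89.87] = ∠[89.869 + j0.30248] = 0.19°
∠G(j0.038) = 3.39° − 0.19° = 3.20°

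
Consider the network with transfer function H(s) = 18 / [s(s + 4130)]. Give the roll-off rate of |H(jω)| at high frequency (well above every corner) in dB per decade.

With 0 zeros and 2 poles, the high-frequency asymptotic slope is 20 × (0 − 2) = -40 dB/decade.

-40 dB/decade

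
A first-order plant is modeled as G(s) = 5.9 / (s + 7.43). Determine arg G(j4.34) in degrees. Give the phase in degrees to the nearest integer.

-30°

∠(j4.34 + 7.43) = arctan(4.34/7.43) = 30.29°
∠G(j4.34) = −30.29° = -30.29°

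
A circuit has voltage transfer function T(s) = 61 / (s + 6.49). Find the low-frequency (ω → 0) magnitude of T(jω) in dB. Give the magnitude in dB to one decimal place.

19.5 dB

T(0) = 61 / 6.49 = 9.3991
20 log₁₀(9.3991) = 19.46 dB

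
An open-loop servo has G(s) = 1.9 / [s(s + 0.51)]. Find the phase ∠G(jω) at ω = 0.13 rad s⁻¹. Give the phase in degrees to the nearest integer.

-104°

∠(j0.13 + 0.51) = arctan(0.13/0.51) = 14.30°
∠(j0.13) = 90.00°
∠G(j0.13) = − (14.30° + 90.00°) = -104.30°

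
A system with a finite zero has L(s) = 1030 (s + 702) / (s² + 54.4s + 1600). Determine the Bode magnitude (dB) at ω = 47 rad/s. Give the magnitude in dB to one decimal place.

48.8 dB

|j47 + 702| = √(47² + 702²) = 703.6
|(j47)² + 54.4(j47) + 1600| = |-609 + j2556.8| = 2628
|L(j47)| = 1030 × 703.6 / 2628 = 275.72
20 log₁₀(275.72) = 48.81 dB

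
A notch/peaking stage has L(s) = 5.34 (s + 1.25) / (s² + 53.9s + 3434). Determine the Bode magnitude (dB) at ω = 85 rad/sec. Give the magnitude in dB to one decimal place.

-22.3 dB

|j85 + 1.25| = √(85² + 1.25²) = 85.01
|(j85)² + 53.9(j85) + 3434| = |-3791 + j4581.5| = 5947
|L(j85)| = 5.34 × 85.01 / 5947 = 0.076338
20 log₁₀(0.076338) = -22.35 dB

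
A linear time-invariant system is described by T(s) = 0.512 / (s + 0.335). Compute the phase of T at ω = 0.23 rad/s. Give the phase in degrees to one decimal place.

∠(j0.23 + 0.335) = arctan(0.23/0.335) = 34.47°
∠T(j0.23) = −34.47° = -34.47°

-34.5 deg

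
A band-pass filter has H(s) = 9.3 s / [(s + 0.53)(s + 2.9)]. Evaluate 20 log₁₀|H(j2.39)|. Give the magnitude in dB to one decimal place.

7.7 dB

|j2.39| = 2.39
|j2.39 + 0.53| = √(2.39² + 0.53²) = 2.448
|j2.39 + 2.9| = √(2.39² + 2.9²) = 3.758
|H(j2.39)| = 9.3 × 2.39 / (2.448 × 3.758) = 2.4161
20 log₁₀(2.4161) = 7.66 dB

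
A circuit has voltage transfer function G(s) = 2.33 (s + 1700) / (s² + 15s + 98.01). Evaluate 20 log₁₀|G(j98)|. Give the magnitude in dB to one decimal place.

|j98 + 1700| = √(98² + 1700²) = 1703
|(j98)² + 15(j98) + 98.01| = |-9506 + j1470| = 9619
|G(j98)| = 2.33 × 1703 / 9619 = 0.41247
20 log₁₀(0.41247) = -7.69 dB

-7.7 dB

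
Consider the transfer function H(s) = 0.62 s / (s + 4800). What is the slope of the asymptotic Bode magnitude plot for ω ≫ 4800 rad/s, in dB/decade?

0 dB/decade

With 1 zero and 1 pole, the high-frequency asymptotic slope is 20 × (1 − 1) = 0 dB/decade.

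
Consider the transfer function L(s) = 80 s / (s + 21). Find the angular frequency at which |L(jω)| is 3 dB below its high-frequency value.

21 rad/s

For a single-pole high-pass, the −3 dB point is at the pole: ω = 21 rad/s.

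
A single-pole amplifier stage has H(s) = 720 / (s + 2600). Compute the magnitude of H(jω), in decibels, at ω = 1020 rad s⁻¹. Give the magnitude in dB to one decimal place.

-11.8 dB

|j1020 + 2600| = √(1020² + 2600²) = 2793
|H(j1020)| = 720 / 2793 = 0.25779
20 log₁₀(0.25779) = -11.77 dB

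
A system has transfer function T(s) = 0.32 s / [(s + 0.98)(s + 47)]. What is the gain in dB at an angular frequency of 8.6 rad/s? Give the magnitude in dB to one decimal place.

-43.5 dB

|j8.6| = 8.6
|j8.6 + 0.98| = √(8.6² + 0.98²) = 8.656
|j8.6 + 47| = √(8.6² + 47²) = 47.78
|T(j8.6)| = 0.32 × 8.6 / (8.656 × 47.78) = 0.0066543
20 log₁₀(0.0066543) = -43.54 dB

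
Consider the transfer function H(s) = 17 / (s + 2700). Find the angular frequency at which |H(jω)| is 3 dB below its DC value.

For a single-pole low-pass, the −3 dB point is at the pole: ω = 2700 rad/s.

2700 rad/s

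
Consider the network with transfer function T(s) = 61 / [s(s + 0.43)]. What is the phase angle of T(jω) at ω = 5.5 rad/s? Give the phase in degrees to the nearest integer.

∠(j5.5 + 0.43) = arctan(5.5/0.43) = 85.53°
∠(j5.5) = 90.00°
∠T(j5.5) = − (85.53° + 90.00°) = -175.53°

-176 deg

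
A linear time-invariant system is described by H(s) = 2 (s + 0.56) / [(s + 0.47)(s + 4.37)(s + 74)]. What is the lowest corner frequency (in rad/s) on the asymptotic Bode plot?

0.47 rad/s

Break frequencies occur at each pole and zero magnitude: 0.47 rad/s, 0.56 rad/s, 4.37 rad/s, 74 rad/s.
The lowest is 0.47 rad/s.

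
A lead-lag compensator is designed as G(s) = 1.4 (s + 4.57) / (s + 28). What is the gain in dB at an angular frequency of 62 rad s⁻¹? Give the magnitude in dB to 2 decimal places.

|j62 + 4.57| = √(62² + 4.57²) = 62.17
|j62 + 28| = √(62² + 28²) = 68.03
|G(j62)| = 1.4 × 62.17 / 68.03 = 1.2794
20 log₁₀(1.2794) = 2.140 dB

2.14 dB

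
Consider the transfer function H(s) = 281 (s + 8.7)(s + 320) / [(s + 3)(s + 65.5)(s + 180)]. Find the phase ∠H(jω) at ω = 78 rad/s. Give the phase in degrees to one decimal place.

∠(j78 + 8.7) = arctan(78/8.7) = 83.64°
∠(j78 + 320) = arctan(78/320) = 13.70°
∠(j78 + 3) = arctan(78/3) = 87.80°
∠(j78 + 65.5) = arctan(78/65.5) = 49.98°
∠(j78 + 180) = arctan(78/180) = 23.43°
∠H(j78) = 83.64° + 13.70° − (87.80° + 49.98° + 23.43°) = -63.87°

-63.9°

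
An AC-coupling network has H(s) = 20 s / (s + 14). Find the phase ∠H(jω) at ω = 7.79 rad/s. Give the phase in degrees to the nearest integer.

∠(j7.79) = 90.00°
∠(j7.79 + 14) = arctan(7.79/14) = 29.09°
∠H(j7.79) = 90.00° − 29.09° = 60.91°

61°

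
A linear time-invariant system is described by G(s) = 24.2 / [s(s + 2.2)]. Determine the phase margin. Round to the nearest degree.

25°

Gain crossover: |G(jω)| = 1 at ω ≈ 4.68 rad/s.
∠G(j4.68) = −90° − arctan(4.68/2.2) ≈ -154.82°
PM = 180° + (-154.82°) = 25.18°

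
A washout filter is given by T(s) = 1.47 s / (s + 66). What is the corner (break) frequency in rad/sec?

The single real pole at s = −66 gives a corner at ω = 66 rad/sec.

66 rad/sec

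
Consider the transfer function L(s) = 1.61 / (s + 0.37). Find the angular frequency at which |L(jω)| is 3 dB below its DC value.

For a single-pole low-pass, the −3 dB point is at the pole: ω = 0.37 rad/s.

0.37 rad/s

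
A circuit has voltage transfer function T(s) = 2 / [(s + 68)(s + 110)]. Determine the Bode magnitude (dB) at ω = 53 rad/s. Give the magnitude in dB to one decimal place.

-74.4 dB

|j53 + 68| = √(53² + 68²) = 86.21
|j53 + 110| = √(53² + 110²) = 122.1
|T(j53)| = 2 / (86.21 × 122.1) = 0.00018999
20 log₁₀(0.00018999) = -74.43 dB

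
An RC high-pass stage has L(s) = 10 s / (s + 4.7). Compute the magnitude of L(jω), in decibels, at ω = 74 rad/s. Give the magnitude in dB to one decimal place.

20.0 dB

|j74| = 74
|j74 + 4.7| = √(74² + 4.7²) = 74.15
|L(j74)| = 10 × 74 / 74.15 = 9.9799
20 log₁₀(9.9799) = 19.98 dB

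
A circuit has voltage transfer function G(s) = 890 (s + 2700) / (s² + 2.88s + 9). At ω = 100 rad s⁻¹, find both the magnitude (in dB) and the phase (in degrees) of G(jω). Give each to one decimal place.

|G| = 47.6 dB, ∠G = -176.2°

|j100 + 2700| = √(100² + 2700²) = 2702
|(j100)² + 2.88(j100) + 9| = |-9991 + j288| = 9995
|G(j100)| = 890 × 2702 / 9995 = 240.58
20 log₁₀(240.58) = 47.63 dB
∠(j100 + 2700) = arctan(100/2700) = 2.12°
∠[(j100)² + 2.88(j100) + 9] = ∠[-9991 + j288] = 178.35°
∠G(j100) = 2.12° − 178.35° = -176.23°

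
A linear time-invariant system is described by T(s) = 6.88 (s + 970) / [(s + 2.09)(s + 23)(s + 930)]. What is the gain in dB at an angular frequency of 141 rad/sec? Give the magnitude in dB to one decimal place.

|j141 + 970| = √(141² + 970²) = 980.2
|j141 + 2.09| = √(141² + 2.09²) = 141
|j141 + 23| = √(141² + 23²) = 142.9
|j141 + 930| = √(141² + 930²) = 940.6
|T(j141)| = 6.88 × 980.2 / (141 × 142.9 × 940.6) = 0.00035587
20 log₁₀(0.00035587) = -68.97 dB

-69.0 dB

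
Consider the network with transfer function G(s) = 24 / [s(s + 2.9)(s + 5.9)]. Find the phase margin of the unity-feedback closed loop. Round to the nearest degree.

Gain crossover: |G(jω)| = 1 at ω ≈ 1.26 rad/s.
∠G(j1.26) = −90° − arctan(1.26/2.9) − arctan(1.26/5.9) ≈ -125.50°
PM = 180° + (-125.50°) = 54.50°

55 deg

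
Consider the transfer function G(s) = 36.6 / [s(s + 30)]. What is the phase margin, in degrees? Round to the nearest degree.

88°

Gain crossover: |G(jω)| = 1 at ω ≈ 1.22 rad/sec.
∠G(j1.22) = −90° − arctan(1.22/30) ≈ -92.33°
PM = 180° + (-92.33°) = 87.67°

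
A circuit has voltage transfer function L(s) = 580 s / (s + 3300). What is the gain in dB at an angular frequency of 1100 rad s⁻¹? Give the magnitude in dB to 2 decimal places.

|j1100| = 1100
|j1100 + 3300| = √(1100² + 3300²) = 3479
|L(j1100)| = 580 × 1100 / 3479 = 183.41
20 log₁₀(183.41) = 45.269 dB

45.27 dB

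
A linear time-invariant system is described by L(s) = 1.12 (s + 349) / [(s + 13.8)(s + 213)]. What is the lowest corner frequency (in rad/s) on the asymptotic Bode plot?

13.8 rad/s

Break frequencies occur at each pole and zero magnitude: 13.8 rad/s, 213 rad/s, 349 rad/s.
The lowest is 13.8 rad/s.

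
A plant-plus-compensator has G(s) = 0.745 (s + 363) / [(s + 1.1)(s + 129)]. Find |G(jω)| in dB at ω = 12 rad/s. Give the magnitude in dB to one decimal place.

|j12 + 363| = √(12² + 363²) = 363.2
|j12 + 1.1| = √(12² + 1.1²) = 12.05
|j12 + 129| = √(12² + 129²) = 129.6
|G(j12)| = 0.745 × 363.2 / (12.05 × 129.6) = 0.17332
20 log₁₀(0.17332) = -15.22 dB

-15.2 dB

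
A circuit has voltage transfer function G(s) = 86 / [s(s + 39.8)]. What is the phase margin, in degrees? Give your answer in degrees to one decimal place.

Gain crossover: |G(jω)| = 1 at ω ≈ 2.16 rad s⁻¹.
∠G(j2.16) = −90° − arctan(2.16/39.8) ≈ -93.10°
PM = 180° + (-93.10°) = 86.90°

86.9°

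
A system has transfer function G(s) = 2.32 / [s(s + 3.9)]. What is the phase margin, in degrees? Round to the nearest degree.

81°

Gain crossover: |G(jω)| = 1 at ω ≈ 0.588 rad/sec.
∠G(j0.588) = −90° − arctan(0.588/3.9) ≈ -98.58°
PM = 180° + (-98.58°) = 81.42°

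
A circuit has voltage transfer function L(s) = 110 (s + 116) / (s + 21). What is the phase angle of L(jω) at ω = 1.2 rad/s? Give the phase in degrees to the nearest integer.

∠(j1.2 + 116) = arctan(1.2/116) = 0.59°
∠(j1.2 + 21) = arctan(1.2/21) = 3.27°
∠L(j1.2) = 0.59° − 3.27° = -2.68°

-3°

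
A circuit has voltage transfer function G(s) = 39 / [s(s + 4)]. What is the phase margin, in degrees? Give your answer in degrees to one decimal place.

Gain crossover: |G(jω)| = 1 at ω ≈ 5.64 rad/s.
∠G(j5.64) = −90° − arctan(5.64/4) ≈ -144.66°
PM = 180° + (-144.66°) = 35.34°

35.3°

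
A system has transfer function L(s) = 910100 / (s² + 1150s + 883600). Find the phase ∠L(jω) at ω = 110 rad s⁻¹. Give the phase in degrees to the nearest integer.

∠[(j110)² + 1150(j110) + 883600] = ∠[8.715e+05 + j1.265e+05] = 8.26°
∠L(j110) = −8.26° = -8.26°

-8 deg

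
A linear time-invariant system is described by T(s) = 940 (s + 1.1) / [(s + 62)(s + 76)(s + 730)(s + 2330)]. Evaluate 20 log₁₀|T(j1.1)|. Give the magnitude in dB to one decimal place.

-134.8 dB

|j1.1 + 1.1| = √(1.1² + 1.1²) = 1.556
|j1.1 + 62| = √(1.1² + 62²) = 62.01
|j1.1 + 76| = √(1.1² + 76²) = 76.01
|j1.1 + 730| = √(1.1² + 730²) = 730
|j1.1 + 2330| = √(1.1² + 2330²) = 2330
|T(j1.1)| = 940 × 1.556 / (62.01 × 76.01 × 730 × 2330) = 1.8241e-07
20 log₁₀(1.8241e-07) = -134.78 dB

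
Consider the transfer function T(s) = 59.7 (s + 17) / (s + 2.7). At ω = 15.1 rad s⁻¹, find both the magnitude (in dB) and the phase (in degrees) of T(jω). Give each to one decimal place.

|T| = 38.9 dB, ∠T = -38.2°

|j15.1 + 17| = √(15.1² + 17²) = 22.74
|j15.1 + 2.7| = √(15.1² + 2.7²) = 15.34
|T(j15.1)| = 59.7 × 22.74 / 15.34 = 88.494
20 log₁₀(88.494) = 38.94 dB
∠(j15.1 + 17) = arctan(15.1/17) = 41.61°
∠(j15.1 + 2.7) = arctan(15.1/2.7) = 79.86°
∠T(j15.1) = 41.61° − 79.86° = -38.25°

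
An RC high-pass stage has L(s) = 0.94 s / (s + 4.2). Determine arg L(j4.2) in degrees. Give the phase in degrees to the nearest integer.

45°

∠(j4.2) = 90.00°
∠(j4.2 + 4.2) = arctan(4.2/4.2) = 45.00°
∠L(j4.2) = 90.00° − 45.00° = 45.00°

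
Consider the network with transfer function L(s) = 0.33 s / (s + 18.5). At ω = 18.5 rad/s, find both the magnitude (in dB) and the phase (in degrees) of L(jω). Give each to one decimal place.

|L| = -12.6 dB, ∠L = 45.0°

|j18.5| = 18.5
|j18.5 + 18.5| = √(18.5² + 18.5²) = 26.16
|L(j18.5)| = 0.33 × 18.5 / 26.16 = 0.23335
20 log₁₀(0.23335) = -12.64 dB
∠(j18.5) = 90.00°
∠(j18.5 + 18.5) = arctan(18.5/18.5) = 45.00°
∠L(j18.5) = 90.00° − 45.00° = 45.00°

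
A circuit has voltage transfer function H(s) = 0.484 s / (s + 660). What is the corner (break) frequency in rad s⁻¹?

The single real pole at s = −660 gives a corner at ω = 660 rad s⁻¹.

660 rad s⁻¹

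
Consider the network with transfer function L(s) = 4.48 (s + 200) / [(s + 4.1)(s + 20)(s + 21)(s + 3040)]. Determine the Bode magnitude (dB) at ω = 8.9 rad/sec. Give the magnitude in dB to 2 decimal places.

-84.39 dB

|j8.9 + 200| = √(8.9² + 200²) = 200.2
|j8.9 + 4.1| = √(8.9² + 4.1²) = 9.799
|j8.9 + 20| = √(8.9² + 20²) = 21.89
|j8.9 + 21| = √(8.9² + 21²) = 22.81
|j8.9 + 3040| = √(8.9² + 3040²) = 3040
|L(j8.9)| = 4.48 × 200.2 / (9.799 × 21.89 × 22.81 × 3040) = 6.0302e-05
20 log₁₀(6.0302e-05) = -84.393 dB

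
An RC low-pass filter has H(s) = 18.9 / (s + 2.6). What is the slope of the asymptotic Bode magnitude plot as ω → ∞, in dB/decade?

-20 dB/decade

With 0 zeros and 1 pole, the high-frequency asymptotic slope is 20 × (0 − 1) = -20 dB/decade.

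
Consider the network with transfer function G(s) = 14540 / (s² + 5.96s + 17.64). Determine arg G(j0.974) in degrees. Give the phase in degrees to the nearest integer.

∠[(j0.974)² + 5.96(j0.974) + 17.64] = ∠[16.691 + j5.805] = 19.18°
∠G(j0.974) = −19.18° = -19.18°

-19 deg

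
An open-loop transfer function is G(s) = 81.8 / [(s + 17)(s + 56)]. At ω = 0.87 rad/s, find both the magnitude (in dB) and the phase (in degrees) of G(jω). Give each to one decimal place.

|G| = -21.3 dB, ∠G = -3.8°

|j0.87 + 17| = √(0.87² + 17²) = 17.02
|j0.87 + 56| = √(0.87² + 56²) = 56.01
|G(j0.87)| = 81.8 / (17.02 × 56.01) = 0.085802
20 log₁₀(0.085802) = -21.33 dB
∠(j0.87 + 17) = arctan(0.87/17) = 2.93°
∠(j0.87 + 56) = arctan(0.87/56) = 0.89°
∠G(j0.87) = − (2.93° + 0.89°) = -3.82°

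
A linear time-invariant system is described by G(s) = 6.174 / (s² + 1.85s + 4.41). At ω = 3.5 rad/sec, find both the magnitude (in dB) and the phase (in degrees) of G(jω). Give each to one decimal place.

|(j3.5)² + 1.85(j3.5) + 4.41| = |-7.84 + j6.475| = 10.17
|G(j3.5)| = 6.174 / 10.17 = 0.60719
20 log₁₀(0.60719) = -4.33 dB
∠[(j3.5)² + 1.85(j3.5) + 4.41] = ∠[-7.84 + j6.475] = 140.45°
∠G(j3.5) = −140.45° = -140.45°

|G| = -4.3 dB, ∠G = -140.4°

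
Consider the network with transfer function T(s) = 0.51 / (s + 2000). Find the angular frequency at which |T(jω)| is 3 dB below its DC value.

For a single-pole low-pass, the −3 dB point is at the pole: ω = 2000 rad/s.

2000 rad/s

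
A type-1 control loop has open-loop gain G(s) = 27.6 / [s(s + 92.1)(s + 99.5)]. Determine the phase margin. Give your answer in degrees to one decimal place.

90.0°

Gain crossover: |G(jω)| = 1 at ω ≈ 0.00301 rad/s.
∠G(j0.00301) = −90° − arctan(0.00301/92.1) − arctan(0.00301/99.5) ≈ -90.00°
PM = 180° + (-90.00°) = 90.00°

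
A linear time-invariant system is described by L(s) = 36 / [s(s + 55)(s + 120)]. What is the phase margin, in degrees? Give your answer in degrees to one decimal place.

90.0°

Gain crossover: |L(jω)| = 1 at ω ≈ 0.00545 rad s⁻¹.
∠L(j0.00545) = −90° − arctan(0.00545/55) − arctan(0.00545/120) ≈ -90.01°
PM = 180° + (-90.01°) = 89.99°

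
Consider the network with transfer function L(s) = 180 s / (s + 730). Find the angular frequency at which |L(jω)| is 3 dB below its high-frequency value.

730 rad/sec

For a single-pole high-pass, the −3 dB point is at the pole: ω = 730 rad/sec.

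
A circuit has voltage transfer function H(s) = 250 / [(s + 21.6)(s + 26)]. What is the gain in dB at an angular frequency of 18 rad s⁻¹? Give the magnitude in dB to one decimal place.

-11.0 dB

|j18 + 21.6| = √(18² + 21.6²) = 28.12
|j18 + 26| = √(18² + 26²) = 31.62
|H(j18)| = 250 / (28.12 × 31.62) = 0.28117
20 log₁₀(0.28117) = -11.02 dB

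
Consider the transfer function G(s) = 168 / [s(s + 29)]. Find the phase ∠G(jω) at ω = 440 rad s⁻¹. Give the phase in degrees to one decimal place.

-176.2°

∠(j440 + 29) = arctan(440/29) = 86.23°
∠(j440) = 90.00°
∠G(j440) = − (86.23° + 90.00°) = -176.23°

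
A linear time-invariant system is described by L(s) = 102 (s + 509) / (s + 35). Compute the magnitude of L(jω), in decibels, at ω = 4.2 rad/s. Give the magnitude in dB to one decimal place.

|j4.2 + 509| = √(4.2² + 509²) = 509
|j4.2 + 35| = √(4.2² + 35²) = 35.25
|L(j4.2)| = 102 × 509 / 35.25 = 1472.9
20 log₁₀(1472.9) = 63.36 dB

63.4 dB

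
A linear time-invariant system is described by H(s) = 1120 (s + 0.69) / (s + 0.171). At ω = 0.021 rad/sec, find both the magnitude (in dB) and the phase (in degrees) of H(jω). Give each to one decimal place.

|j0.021 + 0.69| = √(0.021² + 0.69²) = 0.6903
|j0.021 + 0.171| = √(0.021² + 0.171²) = 0.1723
|H(j0.021)| = 1120 × 0.6903 / 0.1723 = 4487.7
20 log₁₀(4487.7) = 73.04 dB
∠(j0.021 + 0.69) = arctan(0.021/0.69) = 1.74°
∠(j0.021 + 0.171) = arctan(0.021/0.171) = 7.00°
∠H(j0.021) = 1.74° − 7.00° = -5.26°

|H| = 73.0 dB, ∠H = -5.3°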